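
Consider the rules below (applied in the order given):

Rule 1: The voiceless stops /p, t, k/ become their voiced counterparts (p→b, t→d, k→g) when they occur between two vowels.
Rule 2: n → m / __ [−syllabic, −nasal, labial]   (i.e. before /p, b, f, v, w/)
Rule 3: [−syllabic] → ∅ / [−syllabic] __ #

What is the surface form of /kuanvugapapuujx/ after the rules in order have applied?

kuamvugababuuj

Rule 1 (intervocalic voicing): /p/ is a voiceless stop between vowels /a/ and /a/, so it voices to [b]. /p/ is a voiceless stop between vowels /a/ and /u/, so it voices to [b]. /kuanvugapapuujx/ → kuanvugababuujx.
Rule 2 (nasal place assimilation): /n/ precedes the labial consonant /v/, so it assimilates in place to [m]. /kuanvugababuujx/ → kuamvugababuujx.
Rule 3 (final cluster simplification): /x/ is the second consonant of a word-final cluster /jx/, so it deletes. /kuamvugababuujx/ → kuamvugababuuj.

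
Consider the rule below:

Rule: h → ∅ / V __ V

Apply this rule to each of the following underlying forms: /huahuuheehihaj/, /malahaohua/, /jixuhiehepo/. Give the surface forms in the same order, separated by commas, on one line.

/huahuuheehihaj/: /h/ occurs between vowels /a/ and /u/, so it deletes. /h/ occurs between vowels /u/ and /e/, so it deletes. /h/ occurs between vowels /e/ and /i/, so it deletes. /h/ occurs between vowels /i/ and /a/, so it deletes. → [huauueeiaj].
/malahaohua/: /h/ occurs between vowels /a/ and /a/, so it deletes. /h/ occurs between vowels /o/ and /u/, so it deletes. → [malaaoua].
/jixuhiehepo/: /h/ occurs between vowels /u/ and /i/, so it deletes. /h/ occurs between vowels /e/ and /e/, so it deletes. → [jixuieepo].

huauueeiaj, malaaoua, jixuieepo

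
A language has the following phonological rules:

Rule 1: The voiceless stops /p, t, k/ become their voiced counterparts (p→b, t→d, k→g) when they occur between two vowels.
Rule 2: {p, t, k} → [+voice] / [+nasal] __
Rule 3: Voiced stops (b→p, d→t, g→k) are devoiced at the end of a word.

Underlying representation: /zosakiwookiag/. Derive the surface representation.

Rule 1 (intervocalic voicing): /k/ is a voiceless stop between vowels /a/ and /i/, so it voices to [g]. /k/ is a voiceless stop between vowels /o/ and /i/, so it voices to [g]. /zosakiwookiag/ → zosagiwoogiag.
Rule 2 (post-nasal voicing): no segment meets the environment; /zosagiwoogiag/ is unchanged.
Rule 3 (final devoicing): /g/ is a voiced stop in word-final position, so it devoices to [k]. /zosagiwoogiag/ → zosagiwoogiak.

zosagiwoogiak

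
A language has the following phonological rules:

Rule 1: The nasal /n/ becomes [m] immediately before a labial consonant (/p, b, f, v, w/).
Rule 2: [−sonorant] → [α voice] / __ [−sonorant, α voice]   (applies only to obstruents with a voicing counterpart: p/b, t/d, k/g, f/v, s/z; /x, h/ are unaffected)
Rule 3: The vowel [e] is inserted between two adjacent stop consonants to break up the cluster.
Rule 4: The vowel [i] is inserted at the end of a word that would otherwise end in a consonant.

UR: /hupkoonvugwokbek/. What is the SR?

Rule 1 (nasal place assimilation): /n/ precedes the labial consonant /v/, so it assimilates in place to [m]. /hupkoonvugwokbek/ → hupkoomvugwokbek.
Rule 2 (regressive voicing assimilation): /k/ precedes the voiced obstruent /b/, so it voices to [g] by assimilation. /hupkoomvugwokbek/ → hupkoomvugwogbek.
Rule 3 (stop-cluster e-epenthesis): /p/ and /k/ form a stop–stop cluster, so [e] is inserted between them. /g/ and /b/ form a stop–stop cluster, so [e] is inserted between them. /hupkoomvugwogbek/ → hupekoomvugwogebek.
Rule 4 (final i-epenthesis): the form ends in the consonant /k/, so [i] is inserted word-finally. /hupekoomvugwogebek/ → hupekoomvugwogebeki.

hupekoomvugwogebeki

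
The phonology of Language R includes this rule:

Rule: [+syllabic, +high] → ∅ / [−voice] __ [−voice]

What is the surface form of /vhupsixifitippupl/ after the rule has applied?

vhpsxftpppl

/u/ is a high vowel flanked by voiceless consonants /h/ and /p/, so it deletes.
/i/ is a high vowel flanked by voiceless consonants /s/ and /x/, so it deletes.
/i/ is a high vowel flanked by voiceless consonants /x/ and /f/, so it deletes.
/i/ is a high vowel flanked by voiceless consonants /f/ and /t/, so it deletes.
/i/ is a high vowel flanked by voiceless consonants /t/ and /p/, so it deletes.
/u/ is a high vowel flanked by voiceless consonants /p/ and /p/, so it deletes.
Surface form: [vhpsxftpppl].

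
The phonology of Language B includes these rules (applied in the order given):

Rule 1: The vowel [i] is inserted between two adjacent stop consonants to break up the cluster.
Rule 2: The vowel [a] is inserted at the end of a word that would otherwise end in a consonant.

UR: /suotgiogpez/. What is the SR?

Rule 1 (stop-cluster i-epenthesis): /t/ and /g/ form a stop–stop cluster, so [i] is inserted between them. /g/ and /p/ form a stop–stop cluster, so [i] is inserted between them. /suotgiogpez/ → suotigiogipez.
Rule 2 (final a-epenthesis): the form ends in the consonant /z/, so [a] is inserted word-finally. /suotigiogipez/ → suotigiogipeza.

suotigiogipeza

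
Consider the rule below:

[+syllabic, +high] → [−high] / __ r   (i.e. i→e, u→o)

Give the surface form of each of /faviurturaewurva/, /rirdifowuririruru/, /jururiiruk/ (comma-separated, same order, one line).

faviortoraeworva, rerdifoworereroru, jororieruk

/faviurturaewurva/: /u/ is a high vowel immediately before /r/, so it lowers to [o]. /u/ is a high vowel immediately before /r/, so it lowers to [o]. /u/ is a high vowel immediately before /r/, so it lowers to [o]. → [faviortoraeworva].
/rirdifowuririruru/: /i/ is a high vowel immediately before /r/, so it lowers to [e]. /u/ is a high vowel immediately before /r/, so it lowers to [o]. /i/ is a high vowel immediately before /r/, so it lowers to [e]. /i/ is a high vowel immediately before /r/, so it lowers to [e]. /u/ is a high vowel immediately before /r/, so it lowers to [o]. → [rerdifoworereroru].
/jururiiruk/: /u/ is a high vowel immediately before /r/, so it lowers to [o]. /u/ is a high vowel immediately before /r/, so it lowers to [o]. /i/ is a high vowel immediately before /r/, so it lowers to [e]. → [jororieruk].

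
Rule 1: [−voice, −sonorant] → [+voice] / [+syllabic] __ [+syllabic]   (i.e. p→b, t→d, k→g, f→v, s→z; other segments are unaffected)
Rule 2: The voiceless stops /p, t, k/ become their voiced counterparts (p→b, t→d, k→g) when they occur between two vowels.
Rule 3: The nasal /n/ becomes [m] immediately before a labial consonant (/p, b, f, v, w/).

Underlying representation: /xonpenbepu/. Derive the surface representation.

xompembebu

Rule 1 (intervocalic voicing): /p/ is a voiceless obstruent between vowels /e/ and /u/, so it voices to [b]. /xonpenbepu/ → xonpenbebu.
Rule 2 (intervocalic voicing): no segment meets the environment; /xonpenbebu/ is unchanged.
Rule 3 (nasal place assimilation): /n/ precedes the labial consonant /p/, so it assimilates in place to [m]. /n/ precedes the labial consonant /b/, so it assimilates in place to [m]. /xonpenbebu/ → xompembebu.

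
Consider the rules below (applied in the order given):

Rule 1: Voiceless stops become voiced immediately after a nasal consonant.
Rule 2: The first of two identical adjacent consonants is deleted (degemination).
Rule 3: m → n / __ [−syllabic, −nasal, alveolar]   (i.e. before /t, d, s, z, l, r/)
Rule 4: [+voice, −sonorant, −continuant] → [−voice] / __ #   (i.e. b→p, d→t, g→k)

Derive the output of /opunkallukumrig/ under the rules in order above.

Rule 1 (post-nasal voicing): /k/ is a voiceless stop immediately after the nasal /n/, so it voices to [g]. /opunkallukumrig/ → opungallukumrig.
Rule 2 (degemination): /ll/ is a geminate; the first /l/ deletes. /opungallukumrig/ → opungalukumrig.
Rule 3 (nasal place assimilation): /m/ precedes the alveolar consonant /r/, so it assimilates in place to [n]. /opungalukumrig/ → opungalukunrig.
Rule 4 (final devoicing): /g/ is a voiced stop in word-final position, so it devoices to [k]. /opungalukunrig/ → opungalukunrik.

opungalukunrik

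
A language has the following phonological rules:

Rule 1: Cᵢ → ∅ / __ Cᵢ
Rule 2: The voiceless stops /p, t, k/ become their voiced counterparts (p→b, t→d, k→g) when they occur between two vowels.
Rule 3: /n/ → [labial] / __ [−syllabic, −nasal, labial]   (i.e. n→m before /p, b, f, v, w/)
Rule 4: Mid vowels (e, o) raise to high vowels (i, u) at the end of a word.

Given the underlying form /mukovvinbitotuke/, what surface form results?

Rule 1 (degemination): /vv/ is a geminate; the first /v/ deletes. /mukovvinbitotuke/ → mukovinbitotuke.
Rule 2 (intervocalic voicing): /k/ is a voiceless stop between vowels /u/ and /o/, so it voices to [g]. /t/ is a voiceless stop between vowels /i/ and /o/, so it voices to [d]. /t/ is a voiceless stop between vowels /o/ and /u/, so it voices to [d]. /k/ is a voiceless stop between vowels /u/ and /e/, so it voices to [g]. /mukovinbitotuke/ → mugovinbidoduge.
Rule 3 (nasal place assimilation): /n/ precedes the labial consonant /b/, so it assimilates in place to [m]. /mugovinbidoduge/ → mugovimbidoduge.
Rule 4 (final vowel raising): /e/ is a mid vowel in word-final position, so it raises to [i]. /mugovimbidoduge/ → mugovimbidodugi.

mugovimbidodugi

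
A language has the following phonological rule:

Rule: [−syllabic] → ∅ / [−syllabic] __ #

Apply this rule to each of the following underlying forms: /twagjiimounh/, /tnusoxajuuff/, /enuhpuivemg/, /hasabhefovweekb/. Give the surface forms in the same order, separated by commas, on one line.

/twagjiimounh/: /h/ is the second consonant of a word-final cluster /nh/, so it deletes. → [twagjiimoun].
/tnusoxajuuff/: /f/ is the second consonant of a word-final cluster /ff/, so it deletes. → [tnusoxajuuf].
/enuhpuivemg/: /g/ is the second consonant of a word-final cluster /mg/, so it deletes. → [enuhpuivem].
/hasabhefovweekb/: /b/ is the second consonant of a word-final cluster /kb/, so it deletes. → [hasabhefovweek].

twagjiimoun, tnusoxajuuf, enuhpuivem, hasabhefovweek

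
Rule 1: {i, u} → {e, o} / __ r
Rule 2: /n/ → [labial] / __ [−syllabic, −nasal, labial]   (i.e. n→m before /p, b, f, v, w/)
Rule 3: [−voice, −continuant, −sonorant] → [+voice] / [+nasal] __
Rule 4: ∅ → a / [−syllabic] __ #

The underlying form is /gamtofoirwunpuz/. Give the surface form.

gamdofoerwumbuza

Rule 1 (pre-rhotic lowering): /i/ is a high vowel immediately before /r/, so it lowers to [e]. /gamtofoirwunpuz/ → gamtofoerwunpuz.
Rule 2 (nasal place assimilation): /n/ precedes the labial consonant /p/, so it assimilates in place to [m]. /gamtofoerwunpuz/ → gamtofoerwumpuz.
Rule 3 (post-nasal voicing): /t/ is a voiceless stop immediately after the nasal /m/, so it voices to [d]. /p/ is a voiceless stop immediately after the nasal /m/, so it voices to [b]. /gamtofoerwumpuz/ → gamdofoerwumbuz.
Rule 4 (final a-epenthesis): the form ends in the consonant /z/, so [a] is inserted word-finally. /gamdofoerwumbuz/ → gamdofoerwumbuza.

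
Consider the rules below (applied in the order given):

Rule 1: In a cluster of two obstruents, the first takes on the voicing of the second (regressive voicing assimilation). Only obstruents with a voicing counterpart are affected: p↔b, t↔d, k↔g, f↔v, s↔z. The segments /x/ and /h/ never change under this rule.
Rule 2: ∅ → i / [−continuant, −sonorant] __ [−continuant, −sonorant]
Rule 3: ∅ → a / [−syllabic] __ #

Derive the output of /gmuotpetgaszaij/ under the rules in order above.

gmuotipedigazzaija

Rule 1 (regressive voicing assimilation): /t/ precedes the voiced obstruent /g/, so it voices to [d] by assimilation. /s/ precedes the voiced obstruent /z/, so it voices to [z] by assimilation. /gmuotpetgaszaij/ → gmuotpedgazzaij.
Rule 2 (stop-cluster i-epenthesis): /t/ and /p/ form a stop–stop cluster, so [i] is inserted between them. /d/ and /g/ form a stop–stop cluster, so [i] is inserted between them. /gmuotpedgazzaij/ → gmuotipedigazzaij.
Rule 3 (final a-epenthesis): the form ends in the consonant /j/, so [a] is inserted word-finally. /gmuotipedigazzaij/ → gmuotipedigazzaija.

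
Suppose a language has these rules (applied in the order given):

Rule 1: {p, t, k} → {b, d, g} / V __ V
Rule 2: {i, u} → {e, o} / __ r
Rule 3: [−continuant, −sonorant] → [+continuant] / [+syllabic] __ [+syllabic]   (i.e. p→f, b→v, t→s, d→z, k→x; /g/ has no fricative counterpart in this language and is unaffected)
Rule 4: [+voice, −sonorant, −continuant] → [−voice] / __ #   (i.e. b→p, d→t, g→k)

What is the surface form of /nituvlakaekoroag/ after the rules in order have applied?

Rule 1 (intervocalic voicing): /t/ is a voiceless stop between vowels /i/ and /u/, so it voices to [d]. /k/ is a voiceless stop between vowels /a/ and /a/, so it voices to [g]. /k/ is a voiceless stop between vowels /e/ and /o/, so it voices to [g]. /nituvlakaekoroag/ → niduvlagaegoroag.
Rule 2 (pre-rhotic lowering): no segment meets the environment; /niduvlagaegoroag/ is unchanged.
Rule 3 (intervocalic spirantization): /d/ is a stop between vowels /i/ and /u/, so it spirantizes to the fricative [z]. /niduvlagaegoroag/ → nizuvlagaegoroag.
Rule 4 (final devoicing): /g/ is a voiced stop in word-final position, so it devoices to [k]. /nizuvlagaegoroag/ → nizuvlagaegoroak.

nizuvlagaegoroak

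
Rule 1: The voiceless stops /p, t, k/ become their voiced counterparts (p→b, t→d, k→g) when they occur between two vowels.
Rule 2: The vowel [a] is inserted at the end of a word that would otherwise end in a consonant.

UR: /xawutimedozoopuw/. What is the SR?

xawudimedozoobuwa

Rule 1 (intervocalic voicing): /t/ is a voiceless stop between vowels /u/ and /i/, so it voices to [d]. /p/ is a voiceless stop between vowels /o/ and /u/, so it voices to [b]. /xawutimedozoopuw/ → xawudimedozoobuw.
Rule 2 (final a-epenthesis): the form ends in the consonant /w/, so [a] is inserted word-finally. /xawudimedozoobuw/ → xawudimedozoobuwa.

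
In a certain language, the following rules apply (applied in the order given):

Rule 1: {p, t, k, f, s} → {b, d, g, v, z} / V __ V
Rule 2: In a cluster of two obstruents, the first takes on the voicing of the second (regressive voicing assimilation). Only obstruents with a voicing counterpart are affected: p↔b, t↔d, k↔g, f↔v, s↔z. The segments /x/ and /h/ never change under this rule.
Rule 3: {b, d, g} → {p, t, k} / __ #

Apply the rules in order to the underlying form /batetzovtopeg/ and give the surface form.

Rule 1 (intervocalic voicing): /t/ is a voiceless obstruent between vowels /a/ and /e/, so it voices to [d]. /p/ is a voiceless obstruent between vowels /o/ and /e/, so it voices to [b]. /batetzovtopeg/ → badetzovtobeg.
Rule 2 (regressive voicing assimilation): /t/ precedes the voiced obstruent /z/, so it voices to [d] by assimilation. /v/ precedes the voiceless obstruent /t/, so it devoices to [f] by assimilation. /badetzovtobeg/ → badedzoftobeg.
Rule 3 (final devoicing): /g/ is a voiced stop in word-final position, so it devoices to [k]. /badedzoftobeg/ → badedzoftobek.

badedzoftobek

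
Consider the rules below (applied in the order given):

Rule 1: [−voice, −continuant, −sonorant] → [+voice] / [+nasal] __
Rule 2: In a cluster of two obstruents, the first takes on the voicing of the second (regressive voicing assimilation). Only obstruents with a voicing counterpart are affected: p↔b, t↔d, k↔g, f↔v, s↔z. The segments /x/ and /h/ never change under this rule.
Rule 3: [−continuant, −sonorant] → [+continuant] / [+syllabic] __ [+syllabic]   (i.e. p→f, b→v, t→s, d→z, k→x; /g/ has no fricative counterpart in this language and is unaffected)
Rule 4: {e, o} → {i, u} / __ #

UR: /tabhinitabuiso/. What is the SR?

taphinisavuisu

Rule 1 (post-nasal voicing): no segment meets the environment; /tabhinitabuiso/ is unchanged.
Rule 2 (regressive voicing assimilation): /b/ precedes the voiceless obstruent /h/, so it devoices to [p] by assimilation. /tabhinitabuiso/ → taphinitabuiso.
Rule 3 (intervocalic spirantization): /t/ is a stop between vowels /i/ and /a/, so it spirantizes to the fricative [s]. /b/ is a stop between vowels /a/ and /u/, so it spirantizes to the fricative [v]. /taphinitabuiso/ → taphinisavuiso.
Rule 4 (final vowel raising): /o/ is a mid vowel in word-final position, so it raises to [u]. /taphinisavuiso/ → taphinisavuisu.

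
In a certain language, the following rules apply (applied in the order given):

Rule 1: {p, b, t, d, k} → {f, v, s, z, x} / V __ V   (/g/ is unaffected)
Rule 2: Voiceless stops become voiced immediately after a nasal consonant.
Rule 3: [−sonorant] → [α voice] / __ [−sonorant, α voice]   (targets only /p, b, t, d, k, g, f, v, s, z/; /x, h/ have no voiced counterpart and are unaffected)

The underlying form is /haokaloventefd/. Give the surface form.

haoxalovendevd

Rule 1 (intervocalic spirantization): /k/ is a stop between vowels /o/ and /a/, so it spirantizes to the fricative [x]. /haokaloventefd/ → haoxaloventefd.
Rule 2 (post-nasal voicing): /t/ is a voiceless stop immediately after the nasal /n/, so it voices to [d]. /haoxaloventefd/ → haoxalovendefd.
Rule 3 (regressive voicing assimilation): /f/ precedes the voiced obstruent /d/, so it voices to [v] by assimilation. /haoxalovendefd/ → haoxalovendevd.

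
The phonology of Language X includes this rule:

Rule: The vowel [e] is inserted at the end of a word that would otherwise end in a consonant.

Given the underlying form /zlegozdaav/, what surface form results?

zlegozdaave

the form ends in the consonant /v/, so [e] is inserted word-finally.
Surface form: [zlegozdaave].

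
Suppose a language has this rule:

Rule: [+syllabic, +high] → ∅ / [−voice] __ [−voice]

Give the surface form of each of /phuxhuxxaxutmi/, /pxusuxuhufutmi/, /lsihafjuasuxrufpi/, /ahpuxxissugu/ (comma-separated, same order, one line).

phxhxxaxtmi, pxsxhftmi, lshafjuasxrufpi, ahpxxssugu

/phuxhuxxaxutmi/: /u/ is a high vowel flanked by voiceless consonants /h/ and /x/, so it deletes. /u/ is a high vowel flanked by voiceless consonants /h/ and /x/, so it deletes. /u/ is a high vowel flanked by voiceless consonants /x/ and /t/, so it deletes. → [phxhxxaxtmi].
/pxusuxuhufutmi/: /u/ is a high vowel flanked by voiceless consonants /x/ and /s/, so it deletes. /u/ is a high vowel flanked by voiceless consonants /s/ and /x/, so it deletes. /u/ is a high vowel flanked by voiceless consonants /x/ and /h/, so it deletes. /u/ is a high vowel flanked by voiceless consonants /h/ and /f/, so it deletes. /u/ is a high vowel flanked by voiceless consonants /f/ and /t/, so it deletes. → [pxsxhftmi].
/lsihafjuasuxrufpi/: /i/ is a high vowel flanked by voiceless consonants /s/ and /h/, so it deletes. /u/ is a high vowel flanked by voiceless consonants /s/ and /x/, so it deletes. → [lshafjuasxrufpi].
/ahpuxxissugu/: /u/ is a high vowel flanked by voiceless consonants /p/ and /x/, so it deletes. /i/ is a high vowel flanked by voiceless consonants /x/ and /s/, so it deletes. → [ahpxxssugu].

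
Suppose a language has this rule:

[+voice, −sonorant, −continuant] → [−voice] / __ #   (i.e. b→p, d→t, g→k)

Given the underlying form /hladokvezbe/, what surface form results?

hladokvezbe

No segment of /hladokvezbe/ meets the structural description of the rule, so the form surfaces unchanged.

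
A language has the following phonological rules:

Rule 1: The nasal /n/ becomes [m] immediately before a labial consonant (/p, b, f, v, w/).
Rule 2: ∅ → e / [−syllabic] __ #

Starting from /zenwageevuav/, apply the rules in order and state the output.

Rule 1 (nasal place assimilation): /n/ precedes the labial consonant /w/, so it assimilates in place to [m]. /zenwageevuav/ → zemwageevuav.
Rule 2 (final e-epenthesis): the form ends in the consonant /v/, so [e] is inserted word-finally. /zemwageevuav/ → zemwageevuave.

zemwageevuave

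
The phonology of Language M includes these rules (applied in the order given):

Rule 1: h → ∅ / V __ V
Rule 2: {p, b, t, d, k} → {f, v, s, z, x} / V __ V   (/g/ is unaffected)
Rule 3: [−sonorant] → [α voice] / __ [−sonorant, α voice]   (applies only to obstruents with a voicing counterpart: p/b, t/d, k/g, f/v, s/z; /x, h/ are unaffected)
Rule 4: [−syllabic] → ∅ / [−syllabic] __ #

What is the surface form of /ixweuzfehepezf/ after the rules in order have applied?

Rule 1 (intervocalic h-deletion): /h/ occurs between vowels /e/ and /e/, so it deletes. /ixweuzfehepezf/ → ixweuzfeepezf.
Rule 2 (intervocalic spirantization): /p/ is a stop between vowels /e/ and /e/, so it spirantizes to the fricative [f]. /ixweuzfeepezf/ → ixweuzfeefezf.
Rule 3 (regressive voicing assimilation): /z/ precedes the voiceless obstruent /f/, so it devoices to [s] by assimilation. /z/ precedes the voiceless obstruent /f/, so it devoices to [s] by assimilation. /ixweuzfeefezf/ → ixweusfeefesf.
Rule 4 (final cluster simplification): /f/ is the second consonant of a word-final cluster /sf/, so it deletes. /ixweusfeefesf/ → ixweusfeefes.

ixweusfeefes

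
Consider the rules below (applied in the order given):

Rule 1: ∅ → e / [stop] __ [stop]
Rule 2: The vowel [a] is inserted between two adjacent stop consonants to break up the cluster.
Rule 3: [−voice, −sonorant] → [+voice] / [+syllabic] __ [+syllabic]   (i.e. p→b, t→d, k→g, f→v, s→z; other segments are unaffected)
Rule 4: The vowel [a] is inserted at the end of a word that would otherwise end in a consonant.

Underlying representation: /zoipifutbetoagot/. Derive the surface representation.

Rule 1 (stop-cluster e-epenthesis): /t/ and /b/ form a stop–stop cluster, so [e] is inserted between them. /zoipifutbetoagot/ → zoipifutebetoagot.
Rule 2 (stop-cluster a-epenthesis): no segment meets the environment; /zoipifutebetoagot/ is unchanged.
Rule 3 (intervocalic voicing): /p/ is a voiceless obstruent between vowels /i/ and /i/, so it voices to [b]. /f/ is a voiceless obstruent between vowels /i/ and /u/, so it voices to [v]. /t/ is a voiceless obstruent between vowels /u/ and /e/, so it voices to [d]. /t/ is a voiceless obstruent between vowels /e/ and /o/, so it voices to [d]. /zoipifutebetoagot/ → zoibivudebedoagot.
Rule 4 (final a-epenthesis): the form ends in the consonant /t/, so [a] is inserted word-finally. /zoibivudebedoagot/ → zoibivudebedoagota.

zoibivudebedoagota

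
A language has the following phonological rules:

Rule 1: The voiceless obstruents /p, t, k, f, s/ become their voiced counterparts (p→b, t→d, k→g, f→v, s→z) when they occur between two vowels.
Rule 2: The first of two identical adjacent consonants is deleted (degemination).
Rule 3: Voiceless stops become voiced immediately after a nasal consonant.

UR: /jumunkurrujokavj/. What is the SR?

jumungurujogavj

Rule 1 (intervocalic voicing): /k/ is a voiceless obstruent between vowels /o/ and /a/, so it voices to [g]. /jumunkurrujokavj/ → jumunkurrujogavj.
Rule 2 (degemination): /rr/ is a geminate; the first /r/ deletes. /jumunkurrujogavj/ → jumunkurujogavj.
Rule 3 (post-nasal voicing): /k/ is a voiceless stop immediately after the nasal /n/, so it voices to [g]. /jumunkurujogavj/ → jumungurujogavj.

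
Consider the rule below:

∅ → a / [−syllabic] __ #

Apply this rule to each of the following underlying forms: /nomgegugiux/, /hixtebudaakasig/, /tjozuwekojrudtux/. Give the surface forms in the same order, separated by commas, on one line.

/nomgegugiux/: the form ends in the consonant /x/, so [a] is inserted word-finally. → [nomgegugiuxa].
/hixtebudaakasig/: the form ends in the consonant /g/, so [a] is inserted word-finally. → [hixtebudaakasiga].
/tjozuwekojrudtux/: the form ends in the consonant /x/, so [a] is inserted word-finally. → [tjozuwekojrudtuxa].

nomgegugiuxa, hixtebudaakasiga, tjozuwekojrudtuxa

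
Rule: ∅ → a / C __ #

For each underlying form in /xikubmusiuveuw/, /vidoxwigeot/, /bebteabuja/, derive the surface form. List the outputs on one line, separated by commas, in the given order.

xikubmusiuveuwa, vidoxwigeota, bebteabuja

/xikubmusiuveuw/: the form ends in the consonant /w/, so [a] is inserted word-finally. → [xikubmusiuveuwa].
/vidoxwigeot/: the form ends in the consonant /t/, so [a] is inserted word-finally. → [vidoxwigeota].
/bebteabuja/: the rule's environment is not met; surfaces unchanged as [bebteabuja].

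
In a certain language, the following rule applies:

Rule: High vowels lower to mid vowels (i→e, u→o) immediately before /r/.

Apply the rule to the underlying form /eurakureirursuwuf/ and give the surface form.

eorakoreerorsuwuf

/u/ is a high vowel immediately before /r/, so it lowers to [o].
/u/ is a high vowel immediately before /r/, so it lowers to [o].
/i/ is a high vowel immediately before /r/, so it lowers to [e].
/u/ is a high vowel immediately before /r/, so it lowers to [o].
Surface form: [eorakoreerorsuwuf].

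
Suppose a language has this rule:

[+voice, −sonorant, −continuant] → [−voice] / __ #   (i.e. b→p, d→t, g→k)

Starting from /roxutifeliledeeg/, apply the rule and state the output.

roxutifeliledeek

Scanning /roxutifeliledeeg/: /d/ at position 13 is not in the conditioning environment; /g/ is a voiced stop in word-final position, so it devoices to [k].
Result: [roxutifeliledeek].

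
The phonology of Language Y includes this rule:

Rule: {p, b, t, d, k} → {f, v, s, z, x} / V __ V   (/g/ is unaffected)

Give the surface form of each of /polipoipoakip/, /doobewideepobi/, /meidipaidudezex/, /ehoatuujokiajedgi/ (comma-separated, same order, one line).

/polipoipoakip/: /p/ is a stop between vowels /i/ and /o/, so it spirantizes to the fricative [f]. /p/ is a stop between vowels /i/ and /o/, so it spirantizes to the fricative [f]. /k/ is a stop between vowels /a/ and /i/, so it spirantizes to the fricative [x]. → [polifoifoaxip].
/doobewideepobi/: /b/ is a stop between vowels /o/ and /e/, so it spirantizes to the fricative [v]. /d/ is a stop between vowels /i/ and /e/, so it spirantizes to the fricative [z]. /p/ is a stop between vowels /e/ and /o/, so it spirantizes to the fricative [f]. /b/ is a stop between vowels /o/ and /i/, so it spirantizes to the fricative [v]. → [doovewizeefovi].
/meidipaidudezex/: /d/ is a stop between vowels /i/ and /i/, so it spirantizes to the fricative [z]. /p/ is a stop between vowels /i/ and /a/, so it spirantizes to the fricative [f]. /d/ is a stop between vowels /i/ and /u/, so it spirantizes to the fricative [z]. /d/ is a stop between vowels /u/ and /e/, so it spirantizes to the fricative [z]. → [meizifaizuzezex].
/ehoatuujokiajedgi/: /t/ is a stop between vowels /a/ and /u/, so it spirantizes to the fricative [s]. /k/ is a stop between vowels /o/ and /i/, so it spirantizes to the fricative [x]. → [ehoasuujoxiajedgi].

polifoifoaxip, doovewizeefovi, meizifaizuzezex, ehoasuujoxiajedgi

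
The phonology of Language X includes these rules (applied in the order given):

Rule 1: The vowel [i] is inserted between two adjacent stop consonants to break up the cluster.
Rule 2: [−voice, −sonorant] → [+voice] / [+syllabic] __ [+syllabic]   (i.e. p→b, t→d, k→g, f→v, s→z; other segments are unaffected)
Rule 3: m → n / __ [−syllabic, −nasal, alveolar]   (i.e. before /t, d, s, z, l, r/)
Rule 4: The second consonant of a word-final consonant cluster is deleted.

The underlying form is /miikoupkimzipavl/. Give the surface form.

Rule 1 (stop-cluster i-epenthesis): /p/ and /k/ form a stop–stop cluster, so [i] is inserted between them. /miikoupkimzipavl/ → miikoupikimzipavl.
Rule 2 (intervocalic voicing): /k/ is a voiceless obstruent between vowels /i/ and /o/, so it voices to [g]. /p/ is a voiceless obstruent between vowels /u/ and /i/, so it voices to [b]. /k/ is a voiceless obstruent between vowels /i/ and /i/, so it voices to [g]. /p/ is a voiceless obstruent between vowels /i/ and /a/, so it voices to [b]. /miikoupikimzipavl/ → miigoubigimzibavl.
Rule 3 (nasal place assimilation): /m/ precedes the alveolar consonant /z/, so it assimilates in place to [n]. /miigoubigimzibavl/ → miigoubiginzibavl.
Rule 4 (final cluster simplification): /l/ is the second consonant of a word-final cluster /vl/, so it deletes. /miigoubiginzibavl/ → miigoubiginzibav.

miigoubiginzibav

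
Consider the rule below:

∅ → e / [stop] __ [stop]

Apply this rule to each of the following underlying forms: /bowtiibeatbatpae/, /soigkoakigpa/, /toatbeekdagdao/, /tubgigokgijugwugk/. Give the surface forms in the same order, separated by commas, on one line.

bowtiibeatebatepae, soigekoakigepa, toatebeekedagedao, tubegigokegijugwugek

/bowtiibeatbatpae/: /t/ and /b/ form a stop–stop cluster, so [e] is inserted between them. /t/ and /p/ form a stop–stop cluster, so [e] is inserted between them. → [bowtiibeatebatepae].
/soigkoakigpa/: /g/ and /k/ form a stop–stop cluster, so [e] is inserted between them. /g/ and /p/ form a stop–stop cluster, so [e] is inserted between them. → [soigekoakigepa].
/toatbeekdagdao/: /t/ and /b/ form a stop–stop cluster, so [e] is inserted between them. /k/ and /d/ form a stop–stop cluster, so [e] is inserted between them. /g/ and /d/ form a stop–stop cluster, so [e] is inserted between them. → [toatebeekedagedao].
/tubgigokgijugwugk/: /b/ and /g/ form a stop–stop cluster, so [e] is inserted between them. /k/ and /g/ form a stop–stop cluster, so [e] is inserted between them. /g/ and /k/ form a stop–stop cluster, so [e] is inserted between them. → [tubegigokegijugwugek].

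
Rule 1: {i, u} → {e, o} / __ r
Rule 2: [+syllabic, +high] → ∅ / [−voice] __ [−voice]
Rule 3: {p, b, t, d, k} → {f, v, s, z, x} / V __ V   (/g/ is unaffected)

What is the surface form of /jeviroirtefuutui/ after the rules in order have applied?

jeveroertefuusui

Rule 1 (pre-rhotic lowering): /i/ is a high vowel immediately before /r/, so it lowers to [e]. /i/ is a high vowel immediately before /r/, so it lowers to [e]. /jeviroirtefuutui/ → jeveroertefuutui.
Rule 2 (high vowel syncope): no segment meets the environment; /jeveroertefuutui/ is unchanged.
Rule 3 (intervocalic spirantization): /t/ is a stop between vowels /u/ and /u/, so it spirantizes to the fricative [s]. /jeveroertefuutui/ → jeveroertefuusui.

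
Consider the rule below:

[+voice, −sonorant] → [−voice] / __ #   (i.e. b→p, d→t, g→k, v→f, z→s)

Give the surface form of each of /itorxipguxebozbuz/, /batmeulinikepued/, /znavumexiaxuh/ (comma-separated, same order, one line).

itorxipguxebozbus, batmeulinikepuet, znavumexiaxuh

/itorxipguxebozbuz/: /z/ is a voiced obstruent in word-final position, so it devoices to [s]. → [itorxipguxebozbus].
/batmeulinikepued/: /d/ is a voiced obstruent in word-final position, so it devoices to [t]. → [batmeulinikepuet].
/znavumexiaxuh/: the rule's environment is not met; surfaces unchanged as [znavumexiaxuh].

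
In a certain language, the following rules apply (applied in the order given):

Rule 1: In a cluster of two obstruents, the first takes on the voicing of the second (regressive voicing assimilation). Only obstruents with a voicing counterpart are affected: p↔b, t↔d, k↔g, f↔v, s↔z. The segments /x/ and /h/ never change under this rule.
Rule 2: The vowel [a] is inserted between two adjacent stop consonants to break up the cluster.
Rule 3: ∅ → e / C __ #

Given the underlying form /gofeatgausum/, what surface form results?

Rule 1 (regressive voicing assimilation): /t/ precedes the voiced obstruent /g/, so it voices to [d] by assimilation. /gofeatgausum/ → gofeadgausum.
Rule 2 (stop-cluster a-epenthesis): /d/ and /g/ form a stop–stop cluster, so [a] is inserted between them. /gofeadgausum/ → gofeadagausum.
Rule 3 (final e-epenthesis): the form ends in the consonant /m/, so [e] is inserted word-finally. /gofeadagausum/ → gofeadagausume.

gofeadagausume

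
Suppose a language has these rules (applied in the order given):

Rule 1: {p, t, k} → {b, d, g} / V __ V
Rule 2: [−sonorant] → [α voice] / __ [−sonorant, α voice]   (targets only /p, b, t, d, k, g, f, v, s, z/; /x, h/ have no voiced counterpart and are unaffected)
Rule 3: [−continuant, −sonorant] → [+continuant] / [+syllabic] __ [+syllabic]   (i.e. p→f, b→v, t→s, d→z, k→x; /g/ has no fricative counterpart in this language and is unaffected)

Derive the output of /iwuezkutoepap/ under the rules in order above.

iwueskuzoevap

Rule 1 (intervocalic voicing): /t/ is a voiceless stop between vowels /u/ and /o/, so it voices to [d]. /p/ is a voiceless stop between vowels /e/ and /a/, so it voices to [b]. /iwuezkutoepap/ → iwuezkudoebap.
Rule 2 (regressive voicing assimilation): /z/ precedes the voiceless obstruent /k/, so it devoices to [s] by assimilation. /iwuezkudoebap/ → iwueskudoebap.
Rule 3 (intervocalic spirantization): /d/ is a stop between vowels /u/ and /o/, so it spirantizes to the fricative [z]. /b/ is a stop between vowels /e/ and /a/, so it spirantizes to the fricative [v]. /iwueskudoebap/ → iwueskuzoevap.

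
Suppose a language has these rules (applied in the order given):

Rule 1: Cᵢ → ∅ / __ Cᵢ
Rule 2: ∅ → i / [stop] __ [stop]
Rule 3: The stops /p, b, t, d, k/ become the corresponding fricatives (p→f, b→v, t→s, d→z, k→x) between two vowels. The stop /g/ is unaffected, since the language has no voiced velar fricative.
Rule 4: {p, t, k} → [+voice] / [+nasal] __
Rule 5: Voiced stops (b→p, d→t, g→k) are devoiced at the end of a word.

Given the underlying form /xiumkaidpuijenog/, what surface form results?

xiumgaizifuijenok

Rule 1 (degemination): no segment meets the environment; /xiumkaidpuijenog/ is unchanged.
Rule 2 (stop-cluster i-epenthesis): /d/ and /p/ form a stop–stop cluster, so [i] is inserted between them. /xiumkaidpuijenog/ → xiumkaidipuijenog.
Rule 3 (intervocalic spirantization): /d/ is a stop between vowels /i/ and /i/, so it spirantizes to the fricative [z]. /p/ is a stop between vowels /i/ and /u/, so it spirantizes to the fricative [f]. /xiumkaidipuijenog/ → xiumkaizifuijenog.
Rule 4 (post-nasal voicing): /k/ is a voiceless stop immediately after the nasal /m/, so it voices to [g]. /xiumkaizifuijenog/ → xiumgaizifuijenog.
Rule 5 (final devoicing): /g/ is a voiced stop in word-final position, so it devoices to [k]. /xiumgaizifuijenog/ → xiumgaizifuijenok.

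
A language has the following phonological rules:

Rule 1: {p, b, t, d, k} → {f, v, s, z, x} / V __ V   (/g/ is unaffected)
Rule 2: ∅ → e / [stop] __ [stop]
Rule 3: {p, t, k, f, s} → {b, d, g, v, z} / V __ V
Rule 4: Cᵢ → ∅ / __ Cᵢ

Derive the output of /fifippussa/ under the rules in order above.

Rule 1 (intervocalic spirantization): no segment meets the environment; /fifippussa/ is unchanged.
Rule 2 (stop-cluster e-epenthesis): /p/ and /p/ form a stop–stop cluster, so [e] is inserted between them. /fifippussa/ → fifipepussa.
Rule 3 (intervocalic voicing): /f/ is a voiceless obstruent between vowels /i/ and /i/, so it voices to [v]. /p/ is a voiceless obstruent between vowels /i/ and /e/, so it voices to [b]. /p/ is a voiceless obstruent between vowels /e/ and /u/, so it voices to [b]. /fifipepussa/ → fivibebussa.
Rule 4 (degemination): /ss/ is a geminate; the first /s/ deletes. /fivibebussa/ → fivibebusa.

fivibebusa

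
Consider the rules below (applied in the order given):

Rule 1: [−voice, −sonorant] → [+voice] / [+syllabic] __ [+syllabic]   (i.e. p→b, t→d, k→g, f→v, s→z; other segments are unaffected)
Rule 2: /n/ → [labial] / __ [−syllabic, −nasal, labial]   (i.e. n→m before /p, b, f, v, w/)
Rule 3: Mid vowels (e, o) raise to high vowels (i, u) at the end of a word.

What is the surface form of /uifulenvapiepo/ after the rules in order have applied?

Rule 1 (intervocalic voicing): /f/ is a voiceless obstruent between vowels /i/ and /u/, so it voices to [v]. /p/ is a voiceless obstruent between vowels /a/ and /i/, so it voices to [b]. /p/ is a voiceless obstruent between vowels /e/ and /o/, so it voices to [b]. /uifulenvapiepo/ → uivulenvabiebo.
Rule 2 (nasal place assimilation): /n/ precedes the labial consonant /v/, so it assimilates in place to [m]. /uivulenvabiebo/ → uivulemvabiebo.
Rule 3 (final vowel raising): /o/ is a mid vowel in word-final position, so it raises to [u]. /uivulemvabiebo/ → uivulemvabiebu.

uivulemvabiebu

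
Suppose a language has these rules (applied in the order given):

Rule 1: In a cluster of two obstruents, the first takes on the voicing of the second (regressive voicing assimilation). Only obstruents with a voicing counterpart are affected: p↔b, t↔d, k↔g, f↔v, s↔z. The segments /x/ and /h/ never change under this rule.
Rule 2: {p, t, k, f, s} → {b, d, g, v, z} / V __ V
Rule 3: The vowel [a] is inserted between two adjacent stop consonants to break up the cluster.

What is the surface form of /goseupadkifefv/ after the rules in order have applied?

gozeubatakivevv

Rule 1 (regressive voicing assimilation): /d/ precedes the voiceless obstruent /k/, so it devoices to [t] by assimilation. /f/ precedes the voiced obstruent /v/, so it voices to [v] by assimilation. /goseupadkifefv/ → goseupatkifevv.
Rule 2 (intervocalic voicing): /s/ is a voiceless obstruent between vowels /o/ and /e/, so it voices to [z]. /p/ is a voiceless obstruent between vowels /u/ and /a/, so it voices to [b]. /f/ is a voiceless obstruent between vowels /i/ and /e/, so it voices to [v]. /goseupatkifevv/ → gozeubatkivevv.
Rule 3 (stop-cluster a-epenthesis): /t/ and /k/ form a stop–stop cluster, so [a] is inserted between them. /gozeubatkivevv/ → gozeubatakivevv.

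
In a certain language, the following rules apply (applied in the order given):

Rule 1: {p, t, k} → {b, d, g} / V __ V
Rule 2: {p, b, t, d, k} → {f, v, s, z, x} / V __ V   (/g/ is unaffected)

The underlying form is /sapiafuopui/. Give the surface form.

Rule 1 (intervocalic voicing): /p/ is a voiceless stop between vowels /a/ and /i/, so it voices to [b]. /p/ is a voiceless stop between vowels /o/ and /u/, so it voices to [b]. /sapiafuopui/ → sabiafuobui.
Rule 2 (intervocalic spirantization): /b/ is a stop between vowels /a/ and /i/, so it spirantizes to the fricative [v]. /b/ is a stop between vowels /o/ and /u/, so it spirantizes to the fricative [v]. /sabiafuobui/ → saviafuovui.

saviafuovui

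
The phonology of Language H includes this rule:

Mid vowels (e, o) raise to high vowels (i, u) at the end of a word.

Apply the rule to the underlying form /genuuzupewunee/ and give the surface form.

genuuzupewunei

/e/ is a mid vowel in word-final position, so it raises to [i].
The other instances of /e/ do not occur in the required environment and remain unchanged.
Surface form: [genuuzupewunei].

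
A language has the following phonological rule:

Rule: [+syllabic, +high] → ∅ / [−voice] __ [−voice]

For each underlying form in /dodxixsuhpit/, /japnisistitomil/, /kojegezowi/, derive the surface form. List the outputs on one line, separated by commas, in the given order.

dodxxshpt, japnissttomil, kojegezowi

/dodxixsuhpit/: /i/ is a high vowel flanked by voiceless consonants /x/ and /x/, so it deletes. /u/ is a high vowel flanked by voiceless consonants /s/ and /h/, so it deletes. /i/ is a high vowel flanked by voiceless consonants /p/ and /t/, so it deletes. → [dodxxshpt].
/japnisistitomil/: /i/ is a high vowel flanked by voiceless consonants /s/ and /s/, so it deletes. /i/ is a high vowel flanked by voiceless consonants /t/ and /t/, so it deletes. → [japnissttomil].
/kojegezowi/: the rule's environment is not met; surfaces unchanged as [kojegezowi].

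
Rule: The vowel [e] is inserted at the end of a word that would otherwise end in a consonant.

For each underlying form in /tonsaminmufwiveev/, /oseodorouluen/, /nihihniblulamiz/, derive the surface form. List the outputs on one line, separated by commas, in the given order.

/tonsaminmufwiveev/: the form ends in the consonant /v/, so [e] is inserted word-finally. → [tonsaminmufwiveeve].
/oseodorouluen/: the form ends in the consonant /n/, so [e] is inserted word-finally. → [oseodorouluene].
/nihihniblulamiz/: the form ends in the consonant /z/, so [e] is inserted word-finally. → [nihihniblulamize].

tonsaminmufwiveeve, oseodorouluene, nihihniblulamize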